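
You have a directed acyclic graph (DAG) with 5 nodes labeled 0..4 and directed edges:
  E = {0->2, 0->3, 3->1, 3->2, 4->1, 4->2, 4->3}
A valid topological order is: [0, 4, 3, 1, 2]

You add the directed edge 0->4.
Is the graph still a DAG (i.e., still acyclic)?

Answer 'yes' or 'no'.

Given toposort: [0, 4, 3, 1, 2]
Position of 0: index 0; position of 4: index 1
New edge 0->4: forward
Forward edge: respects the existing order. Still a DAG, same toposort still valid.
Still a DAG? yes

Answer: yes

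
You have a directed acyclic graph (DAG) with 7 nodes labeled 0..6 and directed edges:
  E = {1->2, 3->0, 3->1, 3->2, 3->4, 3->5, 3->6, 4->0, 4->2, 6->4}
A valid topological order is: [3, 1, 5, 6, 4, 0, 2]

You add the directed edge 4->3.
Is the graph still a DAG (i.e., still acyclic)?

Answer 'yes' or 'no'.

Given toposort: [3, 1, 5, 6, 4, 0, 2]
Position of 4: index 4; position of 3: index 0
New edge 4->3: backward (u after v in old order)
Backward edge: old toposort is now invalid. Check if this creates a cycle.
Does 3 already reach 4? Reachable from 3: [0, 1, 2, 3, 4, 5, 6]. YES -> cycle!
Still a DAG? no

Answer: no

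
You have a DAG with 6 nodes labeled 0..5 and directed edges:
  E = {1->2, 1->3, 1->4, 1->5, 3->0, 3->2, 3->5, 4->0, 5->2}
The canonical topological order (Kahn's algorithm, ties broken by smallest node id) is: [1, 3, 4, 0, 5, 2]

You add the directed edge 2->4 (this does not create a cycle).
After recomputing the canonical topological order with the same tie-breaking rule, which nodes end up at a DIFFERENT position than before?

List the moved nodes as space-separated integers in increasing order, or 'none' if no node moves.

Old toposort: [1, 3, 4, 0, 5, 2]
Added edge 2->4
Recompute Kahn (smallest-id tiebreak):
  initial in-degrees: [2, 0, 3, 1, 2, 2]
  ready (indeg=0): [1]
  pop 1: indeg[2]->2; indeg[3]->0; indeg[4]->1; indeg[5]->1 | ready=[3] | order so far=[1]
  pop 3: indeg[0]->1; indeg[2]->1; indeg[5]->0 | ready=[5] | order so far=[1, 3]
  pop 5: indeg[2]->0 | ready=[2] | order so far=[1, 3, 5]
  pop 2: indeg[4]->0 | ready=[4] | order so far=[1, 3, 5, 2]
  pop 4: indeg[0]->0 | ready=[0] | order so far=[1, 3, 5, 2, 4]
  pop 0: no out-edges | ready=[] | order so far=[1, 3, 5, 2, 4, 0]
New canonical toposort: [1, 3, 5, 2, 4, 0]
Compare positions:
  Node 0: index 3 -> 5 (moved)
  Node 1: index 0 -> 0 (same)
  Node 2: index 5 -> 3 (moved)
  Node 3: index 1 -> 1 (same)
  Node 4: index 2 -> 4 (moved)
  Node 5: index 4 -> 2 (moved)
Nodes that changed position: 0 2 4 5

Answer: 0 2 4 5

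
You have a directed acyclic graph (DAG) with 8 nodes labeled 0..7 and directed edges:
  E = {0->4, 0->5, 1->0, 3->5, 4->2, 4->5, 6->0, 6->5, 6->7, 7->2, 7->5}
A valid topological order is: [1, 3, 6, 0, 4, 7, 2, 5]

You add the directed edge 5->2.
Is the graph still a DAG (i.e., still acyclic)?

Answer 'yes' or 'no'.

Answer: yes

Derivation:
Given toposort: [1, 3, 6, 0, 4, 7, 2, 5]
Position of 5: index 7; position of 2: index 6
New edge 5->2: backward (u after v in old order)
Backward edge: old toposort is now invalid. Check if this creates a cycle.
Does 2 already reach 5? Reachable from 2: [2]. NO -> still a DAG (reorder needed).
Still a DAG? yes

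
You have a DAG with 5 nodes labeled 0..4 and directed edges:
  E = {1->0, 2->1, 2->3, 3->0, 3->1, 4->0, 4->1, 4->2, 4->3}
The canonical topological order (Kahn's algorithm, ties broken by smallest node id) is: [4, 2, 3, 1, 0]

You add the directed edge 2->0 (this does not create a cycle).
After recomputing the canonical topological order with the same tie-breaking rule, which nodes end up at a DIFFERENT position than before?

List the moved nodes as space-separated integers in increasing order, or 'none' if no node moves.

Old toposort: [4, 2, 3, 1, 0]
Added edge 2->0
Recompute Kahn (smallest-id tiebreak):
  initial in-degrees: [4, 3, 1, 2, 0]
  ready (indeg=0): [4]
  pop 4: indeg[0]->3; indeg[1]->2; indeg[2]->0; indeg[3]->1 | ready=[2] | order so far=[4]
  pop 2: indeg[0]->2; indeg[1]->1; indeg[3]->0 | ready=[3] | order so far=[4, 2]
  pop 3: indeg[0]->1; indeg[1]->0 | ready=[1] | order so far=[4, 2, 3]
  pop 1: indeg[0]->0 | ready=[0] | order so far=[4, 2, 3, 1]
  pop 0: no out-edges | ready=[] | order so far=[4, 2, 3, 1, 0]
New canonical toposort: [4, 2, 3, 1, 0]
Compare positions:
  Node 0: index 4 -> 4 (same)
  Node 1: index 3 -> 3 (same)
  Node 2: index 1 -> 1 (same)
  Node 3: index 2 -> 2 (same)
  Node 4: index 0 -> 0 (same)
Nodes that changed position: none

Answer: none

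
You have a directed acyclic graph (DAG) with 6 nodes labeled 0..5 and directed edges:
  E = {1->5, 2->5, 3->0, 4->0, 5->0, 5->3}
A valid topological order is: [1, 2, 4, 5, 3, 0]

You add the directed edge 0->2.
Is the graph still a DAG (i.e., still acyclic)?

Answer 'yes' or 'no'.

Answer: no

Derivation:
Given toposort: [1, 2, 4, 5, 3, 0]
Position of 0: index 5; position of 2: index 1
New edge 0->2: backward (u after v in old order)
Backward edge: old toposort is now invalid. Check if this creates a cycle.
Does 2 already reach 0? Reachable from 2: [0, 2, 3, 5]. YES -> cycle!
Still a DAG? no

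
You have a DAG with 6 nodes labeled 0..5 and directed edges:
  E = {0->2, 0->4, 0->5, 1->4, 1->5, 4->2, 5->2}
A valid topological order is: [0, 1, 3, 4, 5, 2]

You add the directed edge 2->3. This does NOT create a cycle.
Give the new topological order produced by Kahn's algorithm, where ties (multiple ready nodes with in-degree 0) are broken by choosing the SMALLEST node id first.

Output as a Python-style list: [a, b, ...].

Answer: [0, 1, 4, 5, 2, 3]

Derivation:
Old toposort: [0, 1, 3, 4, 5, 2]
Added edge: 2->3
Position of 2 (5) > position of 3 (2). Must reorder: 2 must now come before 3.
Run Kahn's algorithm (break ties by smallest node id):
  initial in-degrees: [0, 0, 3, 1, 2, 2]
  ready (indeg=0): [0, 1]
  pop 0: indeg[2]->2; indeg[4]->1; indeg[5]->1 | ready=[1] | order so far=[0]
  pop 1: indeg[4]->0; indeg[5]->0 | ready=[4, 5] | order so far=[0, 1]
  pop 4: indeg[2]->1 | ready=[5] | order so far=[0, 1, 4]
  pop 5: indeg[2]->0 | ready=[2] | order so far=[0, 1, 4, 5]
  pop 2: indeg[3]->0 | ready=[3] | order so far=[0, 1, 4, 5, 2]
  pop 3: no out-edges | ready=[] | order so far=[0, 1, 4, 5, 2, 3]
  Result: [0, 1, 4, 5, 2, 3]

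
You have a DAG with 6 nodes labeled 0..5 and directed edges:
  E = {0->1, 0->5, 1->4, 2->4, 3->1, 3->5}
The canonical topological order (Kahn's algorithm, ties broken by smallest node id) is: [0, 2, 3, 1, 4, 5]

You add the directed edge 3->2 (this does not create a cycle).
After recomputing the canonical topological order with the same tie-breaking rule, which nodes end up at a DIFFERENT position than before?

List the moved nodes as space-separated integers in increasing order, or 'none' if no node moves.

Answer: 1 2 3

Derivation:
Old toposort: [0, 2, 3, 1, 4, 5]
Added edge 3->2
Recompute Kahn (smallest-id tiebreak):
  initial in-degrees: [0, 2, 1, 0, 2, 2]
  ready (indeg=0): [0, 3]
  pop 0: indeg[1]->1; indeg[5]->1 | ready=[3] | order so far=[0]
  pop 3: indeg[1]->0; indeg[2]->0; indeg[5]->0 | ready=[1, 2, 5] | order so far=[0, 3]
  pop 1: indeg[4]->1 | ready=[2, 5] | order so far=[0, 3, 1]
  pop 2: indeg[4]->0 | ready=[4, 5] | order so far=[0, 3, 1, 2]
  pop 4: no out-edges | ready=[5] | order so far=[0, 3, 1, 2, 4]
  pop 5: no out-edges | ready=[] | order so far=[0, 3, 1, 2, 4, 5]
New canonical toposort: [0, 3, 1, 2, 4, 5]
Compare positions:
  Node 0: index 0 -> 0 (same)
  Node 1: index 3 -> 2 (moved)
  Node 2: index 1 -> 3 (moved)
  Node 3: index 2 -> 1 (moved)
  Node 4: index 4 -> 4 (same)
  Node 5: index 5 -> 5 (same)
Nodes that changed position: 1 2 3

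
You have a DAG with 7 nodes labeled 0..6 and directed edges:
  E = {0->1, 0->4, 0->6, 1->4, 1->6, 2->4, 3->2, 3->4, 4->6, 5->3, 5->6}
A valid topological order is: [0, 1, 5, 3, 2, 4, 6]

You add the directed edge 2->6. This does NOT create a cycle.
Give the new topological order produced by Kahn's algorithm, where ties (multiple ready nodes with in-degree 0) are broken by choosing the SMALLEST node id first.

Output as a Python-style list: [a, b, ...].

Answer: [0, 1, 5, 3, 2, 4, 6]

Derivation:
Old toposort: [0, 1, 5, 3, 2, 4, 6]
Added edge: 2->6
Position of 2 (4) < position of 6 (6). Old order still valid.
Run Kahn's algorithm (break ties by smallest node id):
  initial in-degrees: [0, 1, 1, 1, 4, 0, 5]
  ready (indeg=0): [0, 5]
  pop 0: indeg[1]->0; indeg[4]->3; indeg[6]->4 | ready=[1, 5] | order so far=[0]
  pop 1: indeg[4]->2; indeg[6]->3 | ready=[5] | order so far=[0, 1]
  pop 5: indeg[3]->0; indeg[6]->2 | ready=[3] | order so far=[0, 1, 5]
  pop 3: indeg[2]->0; indeg[4]->1 | ready=[2] | order so far=[0, 1, 5, 3]
  pop 2: indeg[4]->0; indeg[6]->1 | ready=[4] | order so far=[0, 1, 5, 3, 2]
  pop 4: indeg[6]->0 | ready=[6] | order so far=[0, 1, 5, 3, 2, 4]
  pop 6: no out-edges | ready=[] | order so far=[0, 1, 5, 3, 2, 4, 6]
  Result: [0, 1, 5, 3, 2, 4, 6]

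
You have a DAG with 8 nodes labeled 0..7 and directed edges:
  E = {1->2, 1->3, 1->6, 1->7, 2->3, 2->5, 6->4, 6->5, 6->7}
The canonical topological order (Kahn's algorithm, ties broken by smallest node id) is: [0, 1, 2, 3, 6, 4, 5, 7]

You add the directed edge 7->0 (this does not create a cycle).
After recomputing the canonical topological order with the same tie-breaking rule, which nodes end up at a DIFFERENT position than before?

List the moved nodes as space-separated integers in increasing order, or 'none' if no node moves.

Answer: 0 1 2 3 4 5 6 7

Derivation:
Old toposort: [0, 1, 2, 3, 6, 4, 5, 7]
Added edge 7->0
Recompute Kahn (smallest-id tiebreak):
  initial in-degrees: [1, 0, 1, 2, 1, 2, 1, 2]
  ready (indeg=0): [1]
  pop 1: indeg[2]->0; indeg[3]->1; indeg[6]->0; indeg[7]->1 | ready=[2, 6] | order so far=[1]
  pop 2: indeg[3]->0; indeg[5]->1 | ready=[3, 6] | order so far=[1, 2]
  pop 3: no out-edges | ready=[6] | order so far=[1, 2, 3]
  pop 6: indeg[4]->0; indeg[5]->0; indeg[7]->0 | ready=[4, 5, 7] | order so far=[1, 2, 3, 6]
  pop 4: no out-edges | ready=[5, 7] | order so far=[1, 2, 3, 6, 4]
  pop 5: no out-edges | ready=[7] | order so far=[1, 2, 3, 6, 4, 5]
  pop 7: indeg[0]->0 | ready=[0] | order so far=[1, 2, 3, 6, 4, 5, 7]
  pop 0: no out-edges | ready=[] | order so far=[1, 2, 3, 6, 4, 5, 7, 0]
New canonical toposort: [1, 2, 3, 6, 4, 5, 7, 0]
Compare positions:
  Node 0: index 0 -> 7 (moved)
  Node 1: index 1 -> 0 (moved)
  Node 2: index 2 -> 1 (moved)
  Node 3: index 3 -> 2 (moved)
  Node 4: index 5 -> 4 (moved)
  Node 5: index 6 -> 5 (moved)
  Node 6: index 4 -> 3 (moved)
  Node 7: index 7 -> 6 (moved)
Nodes that changed position: 0 1 2 3 4 5 6 7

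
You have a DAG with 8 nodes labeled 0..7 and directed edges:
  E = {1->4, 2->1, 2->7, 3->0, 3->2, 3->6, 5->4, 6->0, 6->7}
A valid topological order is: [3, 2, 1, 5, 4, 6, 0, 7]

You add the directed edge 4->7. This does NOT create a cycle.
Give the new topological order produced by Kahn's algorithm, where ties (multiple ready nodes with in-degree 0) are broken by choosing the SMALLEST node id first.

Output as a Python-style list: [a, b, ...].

Answer: [3, 2, 1, 5, 4, 6, 0, 7]

Derivation:
Old toposort: [3, 2, 1, 5, 4, 6, 0, 7]
Added edge: 4->7
Position of 4 (4) < position of 7 (7). Old order still valid.
Run Kahn's algorithm (break ties by smallest node id):
  initial in-degrees: [2, 1, 1, 0, 2, 0, 1, 3]
  ready (indeg=0): [3, 5]
  pop 3: indeg[0]->1; indeg[2]->0; indeg[6]->0 | ready=[2, 5, 6] | order so far=[3]
  pop 2: indeg[1]->0; indeg[7]->2 | ready=[1, 5, 6] | order so far=[3, 2]
  pop 1: indeg[4]->1 | ready=[5, 6] | order so far=[3, 2, 1]
  pop 5: indeg[4]->0 | ready=[4, 6] | order so far=[3, 2, 1, 5]
  pop 4: indeg[7]->1 | ready=[6] | order so far=[3, 2, 1, 5, 4]
  pop 6: indeg[0]->0; indeg[7]->0 | ready=[0, 7] | order so far=[3, 2, 1, 5, 4, 6]
  pop 0: no out-edges | ready=[7] | order so far=[3, 2, 1, 5, 4, 6, 0]
  pop 7: no out-edges | ready=[] | order so far=[3, 2, 1, 5, 4, 6, 0, 7]
  Result: [3, 2, 1, 5, 4, 6, 0, 7]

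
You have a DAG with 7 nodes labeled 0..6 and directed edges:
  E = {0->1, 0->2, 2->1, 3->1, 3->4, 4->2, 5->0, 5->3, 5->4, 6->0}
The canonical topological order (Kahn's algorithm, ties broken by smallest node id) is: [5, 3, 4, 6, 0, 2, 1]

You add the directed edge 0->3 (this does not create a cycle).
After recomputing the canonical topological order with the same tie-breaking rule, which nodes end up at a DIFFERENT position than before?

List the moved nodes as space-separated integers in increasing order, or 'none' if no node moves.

Answer: 0 3 4 6

Derivation:
Old toposort: [5, 3, 4, 6, 0, 2, 1]
Added edge 0->3
Recompute Kahn (smallest-id tiebreak):
  initial in-degrees: [2, 3, 2, 2, 2, 0, 0]
  ready (indeg=0): [5, 6]
  pop 5: indeg[0]->1; indeg[3]->1; indeg[4]->1 | ready=[6] | order so far=[5]
  pop 6: indeg[0]->0 | ready=[0] | order so far=[5, 6]
  pop 0: indeg[1]->2; indeg[2]->1; indeg[3]->0 | ready=[3] | order so far=[5, 6, 0]
  pop 3: indeg[1]->1; indeg[4]->0 | ready=[4] | order so far=[5, 6, 0, 3]
  pop 4: indeg[2]->0 | ready=[2] | order so far=[5, 6, 0, 3, 4]
  pop 2: indeg[1]->0 | ready=[1] | order so far=[5, 6, 0, 3, 4, 2]
  pop 1: no out-edges | ready=[] | order so far=[5, 6, 0, 3, 4, 2, 1]
New canonical toposort: [5, 6, 0, 3, 4, 2, 1]
Compare positions:
  Node 0: index 4 -> 2 (moved)
  Node 1: index 6 -> 6 (same)
  Node 2: index 5 -> 5 (same)
  Node 3: index 1 -> 3 (moved)
  Node 4: index 2 -> 4 (moved)
  Node 5: index 0 -> 0 (same)
  Node 6: index 3 -> 1 (moved)
Nodes that changed position: 0 3 4 6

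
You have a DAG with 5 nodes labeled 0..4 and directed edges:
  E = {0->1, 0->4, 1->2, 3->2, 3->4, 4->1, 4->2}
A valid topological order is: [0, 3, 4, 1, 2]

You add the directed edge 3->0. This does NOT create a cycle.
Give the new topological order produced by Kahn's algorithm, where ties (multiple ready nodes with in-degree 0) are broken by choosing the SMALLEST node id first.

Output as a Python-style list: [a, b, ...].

Answer: [3, 0, 4, 1, 2]

Derivation:
Old toposort: [0, 3, 4, 1, 2]
Added edge: 3->0
Position of 3 (1) > position of 0 (0). Must reorder: 3 must now come before 0.
Run Kahn's algorithm (break ties by smallest node id):
  initial in-degrees: [1, 2, 3, 0, 2]
  ready (indeg=0): [3]
  pop 3: indeg[0]->0; indeg[2]->2; indeg[4]->1 | ready=[0] | order so far=[3]
  pop 0: indeg[1]->1; indeg[4]->0 | ready=[4] | order so far=[3, 0]
  pop 4: indeg[1]->0; indeg[2]->1 | ready=[1] | order so far=[3, 0, 4]
  pop 1: indeg[2]->0 | ready=[2] | order so far=[3, 0, 4, 1]
  pop 2: no out-edges | ready=[] | order so far=[3, 0, 4, 1, 2]
  Result: [3, 0, 4, 1, 2]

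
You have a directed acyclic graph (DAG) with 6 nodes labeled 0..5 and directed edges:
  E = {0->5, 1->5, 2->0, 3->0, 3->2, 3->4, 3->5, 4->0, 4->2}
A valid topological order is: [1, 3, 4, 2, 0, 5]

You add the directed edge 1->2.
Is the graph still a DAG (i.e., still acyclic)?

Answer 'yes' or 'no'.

Answer: yes

Derivation:
Given toposort: [1, 3, 4, 2, 0, 5]
Position of 1: index 0; position of 2: index 3
New edge 1->2: forward
Forward edge: respects the existing order. Still a DAG, same toposort still valid.
Still a DAG? yes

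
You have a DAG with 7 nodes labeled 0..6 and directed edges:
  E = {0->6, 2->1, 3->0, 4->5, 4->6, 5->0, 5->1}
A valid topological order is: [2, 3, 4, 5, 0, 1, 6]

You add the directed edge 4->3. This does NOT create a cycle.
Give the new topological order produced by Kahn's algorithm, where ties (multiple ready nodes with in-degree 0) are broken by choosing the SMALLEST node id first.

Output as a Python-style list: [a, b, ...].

Old toposort: [2, 3, 4, 5, 0, 1, 6]
Added edge: 4->3
Position of 4 (2) > position of 3 (1). Must reorder: 4 must now come before 3.
Run Kahn's algorithm (break ties by smallest node id):
  initial in-degrees: [2, 2, 0, 1, 0, 1, 2]
  ready (indeg=0): [2, 4]
  pop 2: indeg[1]->1 | ready=[4] | order so far=[2]
  pop 4: indeg[3]->0; indeg[5]->0; indeg[6]->1 | ready=[3, 5] | order so far=[2, 4]
  pop 3: indeg[0]->1 | ready=[5] | order so far=[2, 4, 3]
  pop 5: indeg[0]->0; indeg[1]->0 | ready=[0, 1] | order so far=[2, 4, 3, 5]
  pop 0: indeg[6]->0 | ready=[1, 6] | order so far=[2, 4, 3, 5, 0]
  pop 1: no out-edges | ready=[6] | order so far=[2, 4, 3, 5, 0, 1]
  pop 6: no out-edges | ready=[] | order so far=[2, 4, 3, 5, 0, 1, 6]
  Result: [2, 4, 3, 5, 0, 1, 6]

Answer: [2, 4, 3, 5, 0, 1, 6]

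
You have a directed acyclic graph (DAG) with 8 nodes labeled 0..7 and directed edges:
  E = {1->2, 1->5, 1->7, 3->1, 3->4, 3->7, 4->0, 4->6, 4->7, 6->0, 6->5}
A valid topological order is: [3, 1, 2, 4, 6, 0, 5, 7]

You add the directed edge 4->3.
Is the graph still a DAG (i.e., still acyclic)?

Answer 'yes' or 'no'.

Given toposort: [3, 1, 2, 4, 6, 0, 5, 7]
Position of 4: index 3; position of 3: index 0
New edge 4->3: backward (u after v in old order)
Backward edge: old toposort is now invalid. Check if this creates a cycle.
Does 3 already reach 4? Reachable from 3: [0, 1, 2, 3, 4, 5, 6, 7]. YES -> cycle!
Still a DAG? no

Answer: no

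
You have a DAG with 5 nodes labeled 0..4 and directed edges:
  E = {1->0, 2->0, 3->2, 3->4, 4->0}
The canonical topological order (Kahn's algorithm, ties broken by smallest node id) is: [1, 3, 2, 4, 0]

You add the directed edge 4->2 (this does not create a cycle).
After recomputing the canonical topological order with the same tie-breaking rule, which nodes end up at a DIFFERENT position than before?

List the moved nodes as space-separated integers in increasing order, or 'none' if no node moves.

Old toposort: [1, 3, 2, 4, 0]
Added edge 4->2
Recompute Kahn (smallest-id tiebreak):
  initial in-degrees: [3, 0, 2, 0, 1]
  ready (indeg=0): [1, 3]
  pop 1: indeg[0]->2 | ready=[3] | order so far=[1]
  pop 3: indeg[2]->1; indeg[4]->0 | ready=[4] | order so far=[1, 3]
  pop 4: indeg[0]->1; indeg[2]->0 | ready=[2] | order so far=[1, 3, 4]
  pop 2: indeg[0]->0 | ready=[0] | order so far=[1, 3, 4, 2]
  pop 0: no out-edges | ready=[] | order so far=[1, 3, 4, 2, 0]
New canonical toposort: [1, 3, 4, 2, 0]
Compare positions:
  Node 0: index 4 -> 4 (same)
  Node 1: index 0 -> 0 (same)
  Node 2: index 2 -> 3 (moved)
  Node 3: index 1 -> 1 (same)
  Node 4: index 3 -> 2 (moved)
Nodes that changed position: 2 4

Answer: 2 4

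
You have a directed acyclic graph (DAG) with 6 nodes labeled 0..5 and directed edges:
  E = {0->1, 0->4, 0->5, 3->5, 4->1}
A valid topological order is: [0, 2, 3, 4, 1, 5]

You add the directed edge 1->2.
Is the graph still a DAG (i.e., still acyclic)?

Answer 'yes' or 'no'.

Given toposort: [0, 2, 3, 4, 1, 5]
Position of 1: index 4; position of 2: index 1
New edge 1->2: backward (u after v in old order)
Backward edge: old toposort is now invalid. Check if this creates a cycle.
Does 2 already reach 1? Reachable from 2: [2]. NO -> still a DAG (reorder needed).
Still a DAG? yes

Answer: yes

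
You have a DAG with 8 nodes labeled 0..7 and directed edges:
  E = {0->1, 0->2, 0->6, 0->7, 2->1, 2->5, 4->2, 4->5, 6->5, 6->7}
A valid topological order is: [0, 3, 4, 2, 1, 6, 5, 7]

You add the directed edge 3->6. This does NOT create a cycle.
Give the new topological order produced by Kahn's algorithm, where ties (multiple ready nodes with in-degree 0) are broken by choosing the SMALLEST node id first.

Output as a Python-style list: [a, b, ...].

Old toposort: [0, 3, 4, 2, 1, 6, 5, 7]
Added edge: 3->6
Position of 3 (1) < position of 6 (5). Old order still valid.
Run Kahn's algorithm (break ties by smallest node id):
  initial in-degrees: [0, 2, 2, 0, 0, 3, 2, 2]
  ready (indeg=0): [0, 3, 4]
  pop 0: indeg[1]->1; indeg[2]->1; indeg[6]->1; indeg[7]->1 | ready=[3, 4] | order so far=[0]
  pop 3: indeg[6]->0 | ready=[4, 6] | order so far=[0, 3]
  pop 4: indeg[2]->0; indeg[5]->2 | ready=[2, 6] | order so far=[0, 3, 4]
  pop 2: indeg[1]->0; indeg[5]->1 | ready=[1, 6] | order so far=[0, 3, 4, 2]
  pop 1: no out-edges | ready=[6] | order so far=[0, 3, 4, 2, 1]
  pop 6: indeg[5]->0; indeg[7]->0 | ready=[5, 7] | order so far=[0, 3, 4, 2, 1, 6]
  pop 5: no out-edges | ready=[7] | order so far=[0, 3, 4, 2, 1, 6, 5]
  pop 7: no out-edges | ready=[] | order so far=[0, 3, 4, 2, 1, 6, 5, 7]
  Result: [0, 3, 4, 2, 1, 6, 5, 7]

Answer: [0, 3, 4, 2, 1, 6, 5, 7]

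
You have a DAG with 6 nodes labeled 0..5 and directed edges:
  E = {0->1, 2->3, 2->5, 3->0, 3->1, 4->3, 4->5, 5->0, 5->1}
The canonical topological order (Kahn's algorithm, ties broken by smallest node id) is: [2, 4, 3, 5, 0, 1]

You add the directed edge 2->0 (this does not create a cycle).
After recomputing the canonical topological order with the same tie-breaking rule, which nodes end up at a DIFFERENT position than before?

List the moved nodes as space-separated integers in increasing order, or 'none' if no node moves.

Answer: none

Derivation:
Old toposort: [2, 4, 3, 5, 0, 1]
Added edge 2->0
Recompute Kahn (smallest-id tiebreak):
  initial in-degrees: [3, 3, 0, 2, 0, 2]
  ready (indeg=0): [2, 4]
  pop 2: indeg[0]->2; indeg[3]->1; indeg[5]->1 | ready=[4] | order so far=[2]
  pop 4: indeg[3]->0; indeg[5]->0 | ready=[3, 5] | order so far=[2, 4]
  pop 3: indeg[0]->1; indeg[1]->2 | ready=[5] | order so far=[2, 4, 3]
  pop 5: indeg[0]->0; indeg[1]->1 | ready=[0] | order so far=[2, 4, 3, 5]
  pop 0: indeg[1]->0 | ready=[1] | order so far=[2, 4, 3, 5, 0]
  pop 1: no out-edges | ready=[] | order so far=[2, 4, 3, 5, 0, 1]
New canonical toposort: [2, 4, 3, 5, 0, 1]
Compare positions:
  Node 0: index 4 -> 4 (same)
  Node 1: index 5 -> 5 (same)
  Node 2: index 0 -> 0 (same)
  Node 3: index 2 -> 2 (same)
  Node 4: index 1 -> 1 (same)
  Node 5: index 3 -> 3 (same)
Nodes that changed position: none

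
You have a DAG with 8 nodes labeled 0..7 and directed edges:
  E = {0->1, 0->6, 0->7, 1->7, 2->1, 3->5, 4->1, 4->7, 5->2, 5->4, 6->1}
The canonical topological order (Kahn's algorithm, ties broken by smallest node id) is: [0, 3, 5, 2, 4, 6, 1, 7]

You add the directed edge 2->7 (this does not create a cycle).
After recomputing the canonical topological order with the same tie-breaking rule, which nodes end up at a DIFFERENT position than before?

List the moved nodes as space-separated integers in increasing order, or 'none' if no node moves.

Old toposort: [0, 3, 5, 2, 4, 6, 1, 7]
Added edge 2->7
Recompute Kahn (smallest-id tiebreak):
  initial in-degrees: [0, 4, 1, 0, 1, 1, 1, 4]
  ready (indeg=0): [0, 3]
  pop 0: indeg[1]->3; indeg[6]->0; indeg[7]->3 | ready=[3, 6] | order so far=[0]
  pop 3: indeg[5]->0 | ready=[5, 6] | order so far=[0, 3]
  pop 5: indeg[2]->0; indeg[4]->0 | ready=[2, 4, 6] | order so far=[0, 3, 5]
  pop 2: indeg[1]->2; indeg[7]->2 | ready=[4, 6] | order so far=[0, 3, 5, 2]
  pop 4: indeg[1]->1; indeg[7]->1 | ready=[6] | order so far=[0, 3, 5, 2, 4]
  pop 6: indeg[1]->0 | ready=[1] | order so far=[0, 3, 5, 2, 4, 6]
  pop 1: indeg[7]->0 | ready=[7] | order so far=[0, 3, 5, 2, 4, 6, 1]
  pop 7: no out-edges | ready=[] | order so far=[0, 3, 5, 2, 4, 6, 1, 7]
New canonical toposort: [0, 3, 5, 2, 4, 6, 1, 7]
Compare positions:
  Node 0: index 0 -> 0 (same)
  Node 1: index 6 -> 6 (same)
  Node 2: index 3 -> 3 (same)
  Node 3: index 1 -> 1 (same)
  Node 4: index 4 -> 4 (same)
  Node 5: index 2 -> 2 (same)
  Node 6: index 5 -> 5 (same)
  Node 7: index 7 -> 7 (same)
Nodes that changed position: none

Answer: none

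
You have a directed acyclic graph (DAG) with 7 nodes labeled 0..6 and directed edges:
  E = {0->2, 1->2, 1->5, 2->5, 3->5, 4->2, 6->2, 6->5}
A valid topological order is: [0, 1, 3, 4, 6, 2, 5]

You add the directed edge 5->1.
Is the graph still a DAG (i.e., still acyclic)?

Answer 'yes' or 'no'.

Given toposort: [0, 1, 3, 4, 6, 2, 5]
Position of 5: index 6; position of 1: index 1
New edge 5->1: backward (u after v in old order)
Backward edge: old toposort is now invalid. Check if this creates a cycle.
Does 1 already reach 5? Reachable from 1: [1, 2, 5]. YES -> cycle!
Still a DAG? no

Answer: no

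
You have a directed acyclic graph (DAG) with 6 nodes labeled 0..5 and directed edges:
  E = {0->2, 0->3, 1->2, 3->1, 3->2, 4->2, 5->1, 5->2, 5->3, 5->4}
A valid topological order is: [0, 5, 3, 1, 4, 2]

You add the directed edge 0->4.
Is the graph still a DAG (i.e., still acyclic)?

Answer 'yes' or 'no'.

Given toposort: [0, 5, 3, 1, 4, 2]
Position of 0: index 0; position of 4: index 4
New edge 0->4: forward
Forward edge: respects the existing order. Still a DAG, same toposort still valid.
Still a DAG? yes

Answer: yes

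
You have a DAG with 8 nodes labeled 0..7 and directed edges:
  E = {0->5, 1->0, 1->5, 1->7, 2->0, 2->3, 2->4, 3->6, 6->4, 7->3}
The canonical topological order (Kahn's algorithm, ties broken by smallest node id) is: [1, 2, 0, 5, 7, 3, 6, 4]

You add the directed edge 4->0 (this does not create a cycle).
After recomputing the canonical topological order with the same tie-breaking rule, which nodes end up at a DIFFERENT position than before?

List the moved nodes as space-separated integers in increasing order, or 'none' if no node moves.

Answer: 0 3 4 5 6 7

Derivation:
Old toposort: [1, 2, 0, 5, 7, 3, 6, 4]
Added edge 4->0
Recompute Kahn (smallest-id tiebreak):
  initial in-degrees: [3, 0, 0, 2, 2, 2, 1, 1]
  ready (indeg=0): [1, 2]
  pop 1: indeg[0]->2; indeg[5]->1; indeg[7]->0 | ready=[2, 7] | order so far=[1]
  pop 2: indeg[0]->1; indeg[3]->1; indeg[4]->1 | ready=[7] | order so far=[1, 2]
  pop 7: indeg[3]->0 | ready=[3] | order so far=[1, 2, 7]
  pop 3: indeg[6]->0 | ready=[6] | order so far=[1, 2, 7, 3]
  pop 6: indeg[4]->0 | ready=[4] | order so far=[1, 2, 7, 3, 6]
  pop 4: indeg[0]->0 | ready=[0] | order so far=[1, 2, 7, 3, 6, 4]
  pop 0: indeg[5]->0 | ready=[5] | order so far=[1, 2, 7, 3, 6, 4, 0]
  pop 5: no out-edges | ready=[] | order so far=[1, 2, 7, 3, 6, 4, 0, 5]
New canonical toposort: [1, 2, 7, 3, 6, 4, 0, 5]
Compare positions:
  Node 0: index 2 -> 6 (moved)
  Node 1: index 0 -> 0 (same)
  Node 2: index 1 -> 1 (same)
  Node 3: index 5 -> 3 (moved)
  Node 4: index 7 -> 5 (moved)
  Node 5: index 3 -> 7 (moved)
  Node 6: index 6 -> 4 (moved)
  Node 7: index 4 -> 2 (moved)
Nodes that changed position: 0 3 4 5 6 7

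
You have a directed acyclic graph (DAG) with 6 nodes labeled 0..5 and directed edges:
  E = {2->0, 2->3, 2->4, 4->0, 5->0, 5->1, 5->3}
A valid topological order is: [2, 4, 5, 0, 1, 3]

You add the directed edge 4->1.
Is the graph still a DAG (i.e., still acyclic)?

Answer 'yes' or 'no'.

Given toposort: [2, 4, 5, 0, 1, 3]
Position of 4: index 1; position of 1: index 4
New edge 4->1: forward
Forward edge: respects the existing order. Still a DAG, same toposort still valid.
Still a DAG? yes

Answer: yes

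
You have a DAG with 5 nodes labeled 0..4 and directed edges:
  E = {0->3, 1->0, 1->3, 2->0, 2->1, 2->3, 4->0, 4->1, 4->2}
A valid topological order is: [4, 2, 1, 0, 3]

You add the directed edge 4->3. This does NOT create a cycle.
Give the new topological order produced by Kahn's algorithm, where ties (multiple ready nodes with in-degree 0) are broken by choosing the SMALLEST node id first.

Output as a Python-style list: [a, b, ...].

Old toposort: [4, 2, 1, 0, 3]
Added edge: 4->3
Position of 4 (0) < position of 3 (4). Old order still valid.
Run Kahn's algorithm (break ties by smallest node id):
  initial in-degrees: [3, 2, 1, 4, 0]
  ready (indeg=0): [4]
  pop 4: indeg[0]->2; indeg[1]->1; indeg[2]->0; indeg[3]->3 | ready=[2] | order so far=[4]
  pop 2: indeg[0]->1; indeg[1]->0; indeg[3]->2 | ready=[1] | order so far=[4, 2]
  pop 1: indeg[0]->0; indeg[3]->1 | ready=[0] | order so far=[4, 2, 1]
  pop 0: indeg[3]->0 | ready=[3] | order so far=[4, 2, 1, 0]
  pop 3: no out-edges | ready=[] | order so far=[4, 2, 1, 0, 3]
  Result: [4, 2, 1, 0, 3]

Answer: [4, 2, 1, 0, 3]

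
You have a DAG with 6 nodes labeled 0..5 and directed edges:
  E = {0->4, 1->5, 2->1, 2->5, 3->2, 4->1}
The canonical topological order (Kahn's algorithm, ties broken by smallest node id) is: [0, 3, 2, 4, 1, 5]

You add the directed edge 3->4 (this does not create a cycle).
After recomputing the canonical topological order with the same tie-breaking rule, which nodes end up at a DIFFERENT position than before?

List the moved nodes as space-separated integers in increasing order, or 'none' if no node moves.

Answer: none

Derivation:
Old toposort: [0, 3, 2, 4, 1, 5]
Added edge 3->4
Recompute Kahn (smallest-id tiebreak):
  initial in-degrees: [0, 2, 1, 0, 2, 2]
  ready (indeg=0): [0, 3]
  pop 0: indeg[4]->1 | ready=[3] | order so far=[0]
  pop 3: indeg[2]->0; indeg[4]->0 | ready=[2, 4] | order so far=[0, 3]
  pop 2: indeg[1]->1; indeg[5]->1 | ready=[4] | order so far=[0, 3, 2]
  pop 4: indeg[1]->0 | ready=[1] | order so far=[0, 3, 2, 4]
  pop 1: indeg[5]->0 | ready=[5] | order so far=[0, 3, 2, 4, 1]
  pop 5: no out-edges | ready=[] | order so far=[0, 3, 2, 4, 1, 5]
New canonical toposort: [0, 3, 2, 4, 1, 5]
Compare positions:
  Node 0: index 0 -> 0 (same)
  Node 1: index 4 -> 4 (same)
  Node 2: index 2 -> 2 (same)
  Node 3: index 1 -> 1 (same)
  Node 4: index 3 -> 3 (same)
  Node 5: index 5 -> 5 (same)
Nodes that changed position: none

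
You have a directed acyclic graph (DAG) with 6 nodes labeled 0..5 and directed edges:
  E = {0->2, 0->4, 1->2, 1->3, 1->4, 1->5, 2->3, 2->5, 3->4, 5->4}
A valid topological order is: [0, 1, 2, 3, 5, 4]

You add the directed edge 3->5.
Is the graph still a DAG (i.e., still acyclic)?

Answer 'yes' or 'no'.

Given toposort: [0, 1, 2, 3, 5, 4]
Position of 3: index 3; position of 5: index 4
New edge 3->5: forward
Forward edge: respects the existing order. Still a DAG, same toposort still valid.
Still a DAG? yes

Answer: yes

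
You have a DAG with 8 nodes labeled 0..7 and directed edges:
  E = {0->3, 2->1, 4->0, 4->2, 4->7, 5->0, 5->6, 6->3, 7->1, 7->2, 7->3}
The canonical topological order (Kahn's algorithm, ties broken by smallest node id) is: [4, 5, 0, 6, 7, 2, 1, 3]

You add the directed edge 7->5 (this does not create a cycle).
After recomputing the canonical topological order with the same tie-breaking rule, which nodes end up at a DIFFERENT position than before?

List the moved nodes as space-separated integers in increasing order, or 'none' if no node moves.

Answer: 0 1 2 5 6 7

Derivation:
Old toposort: [4, 5, 0, 6, 7, 2, 1, 3]
Added edge 7->5
Recompute Kahn (smallest-id tiebreak):
  initial in-degrees: [2, 2, 2, 3, 0, 1, 1, 1]
  ready (indeg=0): [4]
  pop 4: indeg[0]->1; indeg[2]->1; indeg[7]->0 | ready=[7] | order so far=[4]
  pop 7: indeg[1]->1; indeg[2]->0; indeg[3]->2; indeg[5]->0 | ready=[2, 5] | order so far=[4, 7]
  pop 2: indeg[1]->0 | ready=[1, 5] | order so far=[4, 7, 2]
  pop 1: no out-edges | ready=[5] | order so far=[4, 7, 2, 1]
  pop 5: indeg[0]->0; indeg[6]->0 | ready=[0, 6] | order so far=[4, 7, 2, 1, 5]
  pop 0: indeg[3]->1 | ready=[6] | order so far=[4, 7, 2, 1, 5, 0]
  pop 6: indeg[3]->0 | ready=[3] | order so far=[4, 7, 2, 1, 5, 0, 6]
  pop 3: no out-edges | ready=[] | order so far=[4, 7, 2, 1, 5, 0, 6, 3]
New canonical toposort: [4, 7, 2, 1, 5, 0, 6, 3]
Compare positions:
  Node 0: index 2 -> 5 (moved)
  Node 1: index 6 -> 3 (moved)
  Node 2: index 5 -> 2 (moved)
  Node 3: index 7 -> 7 (same)
  Node 4: index 0 -> 0 (same)
  Node 5: index 1 -> 4 (moved)
  Node 6: index 3 -> 6 (moved)
  Node 7: index 4 -> 1 (moved)
Nodes that changed position: 0 1 2 5 6 7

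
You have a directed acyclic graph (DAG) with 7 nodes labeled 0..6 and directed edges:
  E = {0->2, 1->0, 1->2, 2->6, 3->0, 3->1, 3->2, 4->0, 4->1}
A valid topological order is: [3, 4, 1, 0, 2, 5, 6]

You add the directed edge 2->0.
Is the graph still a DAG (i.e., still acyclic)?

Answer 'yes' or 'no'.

Given toposort: [3, 4, 1, 0, 2, 5, 6]
Position of 2: index 4; position of 0: index 3
New edge 2->0: backward (u after v in old order)
Backward edge: old toposort is now invalid. Check if this creates a cycle.
Does 0 already reach 2? Reachable from 0: [0, 2, 6]. YES -> cycle!
Still a DAG? no

Answer: no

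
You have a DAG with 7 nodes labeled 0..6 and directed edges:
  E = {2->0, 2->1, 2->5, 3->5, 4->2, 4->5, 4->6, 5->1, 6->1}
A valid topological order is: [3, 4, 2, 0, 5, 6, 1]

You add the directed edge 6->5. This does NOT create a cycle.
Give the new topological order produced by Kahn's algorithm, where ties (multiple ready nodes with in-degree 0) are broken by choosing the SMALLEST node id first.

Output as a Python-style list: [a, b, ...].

Old toposort: [3, 4, 2, 0, 5, 6, 1]
Added edge: 6->5
Position of 6 (5) > position of 5 (4). Must reorder: 6 must now come before 5.
Run Kahn's algorithm (break ties by smallest node id):
  initial in-degrees: [1, 3, 1, 0, 0, 4, 1]
  ready (indeg=0): [3, 4]
  pop 3: indeg[5]->3 | ready=[4] | order so far=[3]
  pop 4: indeg[2]->0; indeg[5]->2; indeg[6]->0 | ready=[2, 6] | order so far=[3, 4]
  pop 2: indeg[0]->0; indeg[1]->2; indeg[5]->1 | ready=[0, 6] | order so far=[3, 4, 2]
  pop 0: no out-edges | ready=[6] | order so far=[3, 4, 2, 0]
  pop 6: indeg[1]->1; indeg[5]->0 | ready=[5] | order so far=[3, 4, 2, 0, 6]
  pop 5: indeg[1]->0 | ready=[1] | order so far=[3, 4, 2, 0, 6, 5]
  pop 1: no out-edges | ready=[] | order so far=[3, 4, 2, 0, 6, 5, 1]
  Result: [3, 4, 2, 0, 6, 5, 1]

Answer: [3, 4, 2, 0, 6, 5, 1]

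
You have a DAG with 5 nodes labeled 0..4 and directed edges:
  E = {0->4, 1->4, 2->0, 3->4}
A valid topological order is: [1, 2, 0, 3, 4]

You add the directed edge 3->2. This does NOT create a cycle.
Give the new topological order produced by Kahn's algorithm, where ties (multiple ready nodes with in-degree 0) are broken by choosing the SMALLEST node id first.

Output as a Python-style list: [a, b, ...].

Answer: [1, 3, 2, 0, 4]

Derivation:
Old toposort: [1, 2, 0, 3, 4]
Added edge: 3->2
Position of 3 (3) > position of 2 (1). Must reorder: 3 must now come before 2.
Run Kahn's algorithm (break ties by smallest node id):
  initial in-degrees: [1, 0, 1, 0, 3]
  ready (indeg=0): [1, 3]
  pop 1: indeg[4]->2 | ready=[3] | order so far=[1]
  pop 3: indeg[2]->0; indeg[4]->1 | ready=[2] | order so far=[1, 3]
  pop 2: indeg[0]->0 | ready=[0] | order so far=[1, 3, 2]
  pop 0: indeg[4]->0 | ready=[4] | order so far=[1, 3, 2, 0]
  pop 4: no out-edges | ready=[] | order so far=[1, 3, 2, 0, 4]
  Result: [1, 3, 2, 0, 4]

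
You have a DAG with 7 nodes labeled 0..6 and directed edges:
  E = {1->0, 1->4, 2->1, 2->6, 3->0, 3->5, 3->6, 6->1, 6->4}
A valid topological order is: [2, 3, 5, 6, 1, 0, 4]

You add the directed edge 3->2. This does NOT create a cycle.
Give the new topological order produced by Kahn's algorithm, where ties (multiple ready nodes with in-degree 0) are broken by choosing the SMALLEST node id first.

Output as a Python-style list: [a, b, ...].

Answer: [3, 2, 5, 6, 1, 0, 4]

Derivation:
Old toposort: [2, 3, 5, 6, 1, 0, 4]
Added edge: 3->2
Position of 3 (1) > position of 2 (0). Must reorder: 3 must now come before 2.
Run Kahn's algorithm (break ties by smallest node id):
  initial in-degrees: [2, 2, 1, 0, 2, 1, 2]
  ready (indeg=0): [3]
  pop 3: indeg[0]->1; indeg[2]->0; indeg[5]->0; indeg[6]->1 | ready=[2, 5] | order so far=[3]
  pop 2: indeg[1]->1; indeg[6]->0 | ready=[5, 6] | order so far=[3, 2]
  pop 5: no out-edges | ready=[6] | order so far=[3, 2, 5]
  pop 6: indeg[1]->0; indeg[4]->1 | ready=[1] | order so far=[3, 2, 5, 6]
  pop 1: indeg[0]->0; indeg[4]->0 | ready=[0, 4] | order so far=[3, 2, 5, 6, 1]
  pop 0: no out-edges | ready=[4] | order so far=[3, 2, 5, 6, 1, 0]
  pop 4: no out-edges | ready=[] | order so far=[3, 2, 5, 6, 1, 0, 4]
  Result: [3, 2, 5, 6, 1, 0, 4]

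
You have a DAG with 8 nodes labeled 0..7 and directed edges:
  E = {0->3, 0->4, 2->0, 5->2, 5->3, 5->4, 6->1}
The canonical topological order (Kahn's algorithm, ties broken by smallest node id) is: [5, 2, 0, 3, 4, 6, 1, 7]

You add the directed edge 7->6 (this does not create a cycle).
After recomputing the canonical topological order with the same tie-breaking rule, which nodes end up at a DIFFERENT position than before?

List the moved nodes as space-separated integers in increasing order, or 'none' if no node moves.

Answer: 1 6 7

Derivation:
Old toposort: [5, 2, 0, 3, 4, 6, 1, 7]
Added edge 7->6
Recompute Kahn (smallest-id tiebreak):
  initial in-degrees: [1, 1, 1, 2, 2, 0, 1, 0]
  ready (indeg=0): [5, 7]
  pop 5: indeg[2]->0; indeg[3]->1; indeg[4]->1 | ready=[2, 7] | order so far=[5]
  pop 2: indeg[0]->0 | ready=[0, 7] | order so far=[5, 2]
  pop 0: indeg[3]->0; indeg[4]->0 | ready=[3, 4, 7] | order so far=[5, 2, 0]
  pop 3: no out-edges | ready=[4, 7] | order so far=[5, 2, 0, 3]
  pop 4: no out-edges | ready=[7] | order so far=[5, 2, 0, 3, 4]
  pop 7: indeg[6]->0 | ready=[6] | order so far=[5, 2, 0, 3, 4, 7]
  pop 6: indeg[1]->0 | ready=[1] | order so far=[5, 2, 0, 3, 4, 7, 6]
  pop 1: no out-edges | ready=[] | order so far=[5, 2, 0, 3, 4, 7, 6, 1]
New canonical toposort: [5, 2, 0, 3, 4, 7, 6, 1]
Compare positions:
  Node 0: index 2 -> 2 (same)
  Node 1: index 6 -> 7 (moved)
  Node 2: index 1 -> 1 (same)
  Node 3: index 3 -> 3 (same)
  Node 4: index 4 -> 4 (same)
  Node 5: index 0 -> 0 (same)
  Node 6: index 5 -> 6 (moved)
  Node 7: index 7 -> 5 (moved)
Nodes that changed position: 1 6 7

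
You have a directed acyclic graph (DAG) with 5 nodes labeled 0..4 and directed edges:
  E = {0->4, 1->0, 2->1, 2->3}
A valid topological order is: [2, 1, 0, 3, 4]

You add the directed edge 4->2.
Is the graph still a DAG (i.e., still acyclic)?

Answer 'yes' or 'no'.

Given toposort: [2, 1, 0, 3, 4]
Position of 4: index 4; position of 2: index 0
New edge 4->2: backward (u after v in old order)
Backward edge: old toposort is now invalid. Check if this creates a cycle.
Does 2 already reach 4? Reachable from 2: [0, 1, 2, 3, 4]. YES -> cycle!
Still a DAG? no

Answer: no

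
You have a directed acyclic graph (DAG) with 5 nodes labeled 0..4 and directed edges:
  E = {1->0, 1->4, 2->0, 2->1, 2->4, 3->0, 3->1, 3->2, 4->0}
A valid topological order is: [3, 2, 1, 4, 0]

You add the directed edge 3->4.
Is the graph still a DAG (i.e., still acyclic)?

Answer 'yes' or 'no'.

Given toposort: [3, 2, 1, 4, 0]
Position of 3: index 0; position of 4: index 3
New edge 3->4: forward
Forward edge: respects the existing order. Still a DAG, same toposort still valid.
Still a DAG? yes

Answer: yes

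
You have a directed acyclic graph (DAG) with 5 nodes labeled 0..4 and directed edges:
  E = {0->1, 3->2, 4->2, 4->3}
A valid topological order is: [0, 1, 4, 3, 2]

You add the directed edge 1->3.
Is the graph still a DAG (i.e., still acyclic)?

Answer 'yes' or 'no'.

Answer: yes

Derivation:
Given toposort: [0, 1, 4, 3, 2]
Position of 1: index 1; position of 3: index 3
New edge 1->3: forward
Forward edge: respects the existing order. Still a DAG, same toposort still valid.
Still a DAG? yes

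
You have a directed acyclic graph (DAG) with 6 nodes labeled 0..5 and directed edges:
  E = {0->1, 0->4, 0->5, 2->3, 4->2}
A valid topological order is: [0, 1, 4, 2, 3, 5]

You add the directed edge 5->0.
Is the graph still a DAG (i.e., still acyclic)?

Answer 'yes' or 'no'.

Answer: no

Derivation:
Given toposort: [0, 1, 4, 2, 3, 5]
Position of 5: index 5; position of 0: index 0
New edge 5->0: backward (u after v in old order)
Backward edge: old toposort is now invalid. Check if this creates a cycle.
Does 0 already reach 5? Reachable from 0: [0, 1, 2, 3, 4, 5]. YES -> cycle!
Still a DAG? no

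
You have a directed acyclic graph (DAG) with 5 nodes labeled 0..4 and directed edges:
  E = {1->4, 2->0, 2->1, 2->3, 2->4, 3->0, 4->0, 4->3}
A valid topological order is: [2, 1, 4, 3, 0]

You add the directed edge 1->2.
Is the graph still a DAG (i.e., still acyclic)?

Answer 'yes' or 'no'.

Answer: no

Derivation:
Given toposort: [2, 1, 4, 3, 0]
Position of 1: index 1; position of 2: index 0
New edge 1->2: backward (u after v in old order)
Backward edge: old toposort is now invalid. Check if this creates a cycle.
Does 2 already reach 1? Reachable from 2: [0, 1, 2, 3, 4]. YES -> cycle!
Still a DAG? no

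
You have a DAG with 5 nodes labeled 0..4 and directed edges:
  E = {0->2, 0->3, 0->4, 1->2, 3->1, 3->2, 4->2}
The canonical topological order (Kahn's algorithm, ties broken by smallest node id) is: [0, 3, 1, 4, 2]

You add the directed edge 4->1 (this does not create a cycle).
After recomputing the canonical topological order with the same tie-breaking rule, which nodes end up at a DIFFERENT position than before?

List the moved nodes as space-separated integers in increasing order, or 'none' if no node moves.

Answer: 1 4

Derivation:
Old toposort: [0, 3, 1, 4, 2]
Added edge 4->1
Recompute Kahn (smallest-id tiebreak):
  initial in-degrees: [0, 2, 4, 1, 1]
  ready (indeg=0): [0]
  pop 0: indeg[2]->3; indeg[3]->0; indeg[4]->0 | ready=[3, 4] | order so far=[0]
  pop 3: indeg[1]->1; indeg[2]->2 | ready=[4] | order so far=[0, 3]
  pop 4: indeg[1]->0; indeg[2]->1 | ready=[1] | order so far=[0, 3, 4]
  pop 1: indeg[2]->0 | ready=[2] | order so far=[0, 3, 4, 1]
  pop 2: no out-edges | ready=[] | order so far=[0, 3, 4, 1, 2]
New canonical toposort: [0, 3, 4, 1, 2]
Compare positions:
  Node 0: index 0 -> 0 (same)
  Node 1: index 2 -> 3 (moved)
  Node 2: index 4 -> 4 (same)
  Node 3: index 1 -> 1 (same)
  Node 4: index 3 -> 2 (moved)
Nodes that changed position: 1 4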